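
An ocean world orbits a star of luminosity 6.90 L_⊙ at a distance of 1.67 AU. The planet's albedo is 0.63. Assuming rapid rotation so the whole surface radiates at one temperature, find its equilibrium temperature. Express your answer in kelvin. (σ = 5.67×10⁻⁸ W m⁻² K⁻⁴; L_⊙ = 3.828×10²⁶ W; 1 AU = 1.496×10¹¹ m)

T_eq ≈ 272 K

d = 1.67 AU = 2.50×10¹¹ m.
L = 6.90 × 3.828×10²⁶ = 2.64×10²⁷ W.
Flux: S = L/(4πd²) = 2.64×10²⁷/(4π×(2.50×10¹¹)²) = 3370 W m⁻².
Energy balance: absorbed = emitted ⇒ πR²·S(1−A) = 4πR²·σT_eq⁴, so T_eq⁴ = S(1−A)/(4σ).
T_eq = [3370 × 0.37 / (4 × 5.67×10⁻⁸)]^(1/4) = (5.49×10⁹)^(1/4) = 272 K.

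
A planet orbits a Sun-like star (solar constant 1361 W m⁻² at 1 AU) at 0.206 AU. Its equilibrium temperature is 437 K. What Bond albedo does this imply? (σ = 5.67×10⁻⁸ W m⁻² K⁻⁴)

Flux at 0.206 AU: S = 1361/0.206² = 3.21×10⁴ W m⁻².
From T_eq⁴ = S(1−A)/(4σ): 1−A = 4σT_eq⁴/S.
1−A = 4 × 5.67×10⁻⁸ × (437)⁴ / 3.21×10⁴ = 0.258.

A ≈ 0.74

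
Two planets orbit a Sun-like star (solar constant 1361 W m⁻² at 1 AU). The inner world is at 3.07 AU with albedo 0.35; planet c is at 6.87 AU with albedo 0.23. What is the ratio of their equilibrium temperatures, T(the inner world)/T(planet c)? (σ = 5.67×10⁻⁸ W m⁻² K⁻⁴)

T₁/T₂ ≈ 1.434

T_eq = [S₀(1−A)/(4σd²)]^(1/4), so T ∝ (1−A)^(1/4) / √d.
T₁ = [1361×0.65/(4×5.67×10⁻⁸×3.07²)]^(1/4) = 142.63 K.
T₂ = [1361×0.77/(4×5.67×10⁻⁸×6.87²)]^(1/4) = 99.47 K.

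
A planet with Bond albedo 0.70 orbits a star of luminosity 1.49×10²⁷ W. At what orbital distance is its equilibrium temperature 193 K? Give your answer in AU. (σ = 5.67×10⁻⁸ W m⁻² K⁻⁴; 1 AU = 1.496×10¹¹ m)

d ≈ 2.25 AU

From T_eq⁴ = L(1−A)/(16πσd²): d = √[L(1−A)/(16πσT_eq⁴)].
d = √[1.49×10²⁷ × 0.30 / (16π × 5.67×10⁻⁸ × (193)⁴)] = 3.36×10¹¹ m = 2.25 AU.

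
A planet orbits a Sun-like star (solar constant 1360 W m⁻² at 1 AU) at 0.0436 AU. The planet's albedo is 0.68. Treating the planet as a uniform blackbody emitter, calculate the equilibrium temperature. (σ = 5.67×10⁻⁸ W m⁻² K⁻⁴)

Flux at 0.0436 AU: S = 1360/0.0436² = 7.15×10⁵ W m⁻².
Energy balance: absorbed = emitted ⇒ πR²·S(1−A) = 4πR²·σT_eq⁴, so T_eq⁴ = S(1−A)/(4σ).
T_eq = [7.15×10⁵ × 0.32 / (4 × 5.67×10⁻⁸)]^(1/4) = (1.01×10¹²)^(1/4) = 1000 K.

T_eq ≈ 1000 K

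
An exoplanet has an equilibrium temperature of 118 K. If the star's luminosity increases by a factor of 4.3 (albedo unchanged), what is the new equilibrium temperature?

T_eq ≈ 170 K

T_eq ∝ L^(1/4) · d^(−1/2).
T′ = 118 × 4.3^(1/4) = 170 K.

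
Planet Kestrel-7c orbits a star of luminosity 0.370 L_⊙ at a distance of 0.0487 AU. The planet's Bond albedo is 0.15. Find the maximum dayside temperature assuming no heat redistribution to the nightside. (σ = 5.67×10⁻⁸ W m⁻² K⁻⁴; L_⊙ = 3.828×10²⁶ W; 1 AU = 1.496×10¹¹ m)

d = 0.0487 AU = 7.29×10⁹ m.
L = 0.370 × 3.828×10²⁶ = 1.42×10²⁶ W.
Flux: S = L/(4πd²) = 1.42×10²⁶/(4π×(7.29×10⁹)²) = 2.12×10⁵ W m⁻².
With no redistribution each surface element balances locally: S(1−A) = σT⁴.
T = [2.12×10⁵ × 0.85 / 5.67×10⁻⁸]^(1/4) = (3.18×10¹²)^(1/4) = 1340 K.

T_ss ≈ 1340 K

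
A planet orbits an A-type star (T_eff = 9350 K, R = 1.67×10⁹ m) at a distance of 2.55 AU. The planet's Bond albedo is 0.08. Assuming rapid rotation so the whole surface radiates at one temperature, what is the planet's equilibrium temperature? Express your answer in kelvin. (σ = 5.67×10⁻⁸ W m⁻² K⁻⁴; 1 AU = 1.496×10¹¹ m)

d = 2.55 AU = 3.81×10¹¹ m.
L = 4πR_⋆²σT_⋆⁴ = 4π(1.67×10⁹)² × 5.67×10⁻⁸ × (9350)⁴ = 1.52×10²⁸ W.
S = L/(4πd²) = 8300 W m⁻².
Energy balance: absorbed = emitted ⇒ πR²·S(1−A) = 4πR²·σT_eq⁴, so T_eq⁴ = S(1−A)/(4σ).
T_eq = [8300 × 0.92 / (4 × 5.67×10⁻⁸)]^(1/4) = (3.37×10¹⁰)^(1/4) = 428 K.

T_eq ≈ 428 K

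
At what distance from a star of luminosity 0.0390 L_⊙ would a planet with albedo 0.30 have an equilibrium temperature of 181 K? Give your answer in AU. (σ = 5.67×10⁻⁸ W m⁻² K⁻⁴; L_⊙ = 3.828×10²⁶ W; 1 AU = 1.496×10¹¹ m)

L = 0.0390 × 3.828×10²⁶ = 1.49×10²⁵ W.
From T_eq⁴ = L(1−A)/(16πσd²): d = √[L(1−A)/(16πσT_eq⁴)].
d = √[1.49×10²⁵ × 0.70 / (16π × 5.67×10⁻⁸ × (181)⁴)] = 5.84×10¹⁰ m = 0.391 AU.

d ≈ 0.391 AU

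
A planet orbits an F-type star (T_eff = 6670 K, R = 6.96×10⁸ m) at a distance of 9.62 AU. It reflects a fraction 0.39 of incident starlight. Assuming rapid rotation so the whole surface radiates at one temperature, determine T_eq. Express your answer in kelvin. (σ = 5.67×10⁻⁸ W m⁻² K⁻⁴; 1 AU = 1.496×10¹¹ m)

T_eq ≈ 91.7 K

d = 9.62 AU = 1.44×10¹² m.
L = 4πR_⋆²σT_⋆⁴ = 4π(6.96×10⁸)² × 5.67×10⁻⁸ × (6670)⁴ = 6.83×10²⁶ W.
S = L/(4πd²) = 26.2 W m⁻².
Energy balance: absorbed = emitted ⇒ πR²·S(1−A) = 4πR²·σT_eq⁴, so T_eq⁴ = S(1−A)/(4σ).
T_eq = [26.2 × 0.61 / (4 × 5.67×10⁻⁸)]^(1/4) = (7.06×10⁷)^(1/4) = 91.7 K.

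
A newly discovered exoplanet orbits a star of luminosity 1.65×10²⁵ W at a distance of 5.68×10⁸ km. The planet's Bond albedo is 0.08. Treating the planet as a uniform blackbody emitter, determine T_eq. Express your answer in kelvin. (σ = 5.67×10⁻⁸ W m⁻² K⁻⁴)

T_eq ≈ 63.7 K

d = 5.68×10⁸ km = 5.68×10¹¹ m.
Flux: S = L/(4πd²) = 1.65×10²⁵/(4π×(5.68×10¹¹)²) = 4.07 W m⁻².
Energy balance: absorbed = emitted ⇒ πR²·S(1−A) = 4πR²·σT_eq⁴, so T_eq⁴ = S(1−A)/(4σ).
T_eq = [4.07 × 0.92 / (4 × 5.67×10⁻⁸)]^(1/4) = (1.65×10⁷)^(1/4) = 63.7 K.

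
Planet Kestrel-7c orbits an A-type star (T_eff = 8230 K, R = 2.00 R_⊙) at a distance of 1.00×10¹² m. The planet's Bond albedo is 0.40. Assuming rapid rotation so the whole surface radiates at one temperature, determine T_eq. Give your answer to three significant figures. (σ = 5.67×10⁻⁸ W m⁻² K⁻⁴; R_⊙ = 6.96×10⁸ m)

T_eq ≈ 191 K

R_⋆ = 2.00 × 6.96×10⁸ = 1.39×10⁹ m.
L = 4πR_⋆²σT_⋆⁴ = 4π(1.39×10⁹)² × 5.67×10⁻⁸ × (8230)⁴ = 6.33×10²⁷ W.
S = L/(4πd²) = 504 W m⁻².
Energy balance: absorbed = emitted ⇒ πR²·S(1−A) = 4πR²·σT_eq⁴, so T_eq⁴ = S(1−A)/(4σ).
T_eq = [504 × 0.60 / (4 × 5.67×10⁻⁸)]^(1/4) = (1.33×10⁹)^(1/4) = 191 K.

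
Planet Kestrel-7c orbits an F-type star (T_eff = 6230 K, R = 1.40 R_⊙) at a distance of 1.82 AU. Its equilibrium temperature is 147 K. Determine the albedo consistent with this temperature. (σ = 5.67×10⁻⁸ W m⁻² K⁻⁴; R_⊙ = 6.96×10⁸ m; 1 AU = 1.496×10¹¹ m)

R_⋆ = 1.40 × 6.96×10⁸ = 9.74×10⁸ m.
d = 1.82 AU = 2.72×10¹¹ m.
L = 4πR_⋆²σT_⋆⁴ = 4π(9.74×10⁸)² × 5.67×10⁻⁸ × (6230)⁴ = 1.02×10²⁷ W.
S = L/(4πd²) = 1090 W m⁻².
From T_eq⁴ = S(1−A)/(4σ): 1−A = 4σT_eq⁴/S.
1−A = 4 × 5.67×10⁻⁸ × (147)⁴ / 1090 = 0.097.

A ≈ 0.90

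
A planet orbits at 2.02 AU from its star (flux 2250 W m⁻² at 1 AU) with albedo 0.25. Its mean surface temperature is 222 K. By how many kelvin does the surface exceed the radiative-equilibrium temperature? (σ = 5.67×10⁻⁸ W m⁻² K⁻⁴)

ΔT ≈ 15.4 K

S = 2250/2.02² = 551.4 W m⁻².
T_eq = [S(1−A)/(4σ)]^(1/4) = [551.4×0.75/(4×5.67×10⁻⁸)]^(1/4) = 206.6 K.
ΔT = T_surf − T_eq = 222 − 206.6.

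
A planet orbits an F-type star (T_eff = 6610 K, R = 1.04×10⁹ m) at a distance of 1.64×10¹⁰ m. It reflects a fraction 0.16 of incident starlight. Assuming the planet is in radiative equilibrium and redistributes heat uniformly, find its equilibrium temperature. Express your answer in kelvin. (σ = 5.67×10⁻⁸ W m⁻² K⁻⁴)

T_eq ≈ 1130 K

L = 4πR_⋆²σT_⋆⁴ = 4π(1.04×10⁹)² × 5.67×10⁻⁸ × (6610)⁴ = 1.47×10²⁷ W.
S = L/(4πd²) = 4.35×10⁵ W m⁻².
Energy balance: absorbed = emitted ⇒ πR²·S(1−A) = 4πR²·σT_eq⁴, so T_eq⁴ = S(1−A)/(4σ).
T_eq = [4.35×10⁵ × 0.84 / (4 × 5.67×10⁻⁸)]^(1/4) = (1.61×10¹²)^(1/4) = 1130 K.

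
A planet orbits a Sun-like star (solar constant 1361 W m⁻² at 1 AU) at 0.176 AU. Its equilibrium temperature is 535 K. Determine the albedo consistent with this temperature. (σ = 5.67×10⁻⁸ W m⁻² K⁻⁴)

A ≈ 0.58

Flux at 0.176 AU: S = 1361/0.176² = 4.39×10⁴ W m⁻².
From T_eq⁴ = S(1−A)/(4σ): 1−A = 4σT_eq⁴/S.
1−A = 4 × 5.67×10⁻⁸ × (535)⁴ / 4.39×10⁴ = 0.423.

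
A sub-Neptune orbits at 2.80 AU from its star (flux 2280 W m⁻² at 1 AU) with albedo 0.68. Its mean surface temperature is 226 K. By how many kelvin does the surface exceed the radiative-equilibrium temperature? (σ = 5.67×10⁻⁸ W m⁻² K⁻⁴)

S = 2280/2.80² = 290.8 W m⁻².
T_eq = [S(1−A)/(4σ)]^(1/4) = [290.8×0.32/(4×5.67×10⁻⁸)]^(1/4) = 142.3 K.
ΔT = T_surf − T_eq = 226 − 142.3.

ΔT ≈ 83.7 K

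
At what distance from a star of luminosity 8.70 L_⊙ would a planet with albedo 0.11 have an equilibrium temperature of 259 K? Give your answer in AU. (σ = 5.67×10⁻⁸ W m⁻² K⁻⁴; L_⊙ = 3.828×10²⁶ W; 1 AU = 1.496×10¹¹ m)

d ≈ 3.21 AU

L = 8.70 × 3.828×10²⁶ = 3.33×10²⁷ W.
From T_eq⁴ = L(1−A)/(16πσd²): d = √[L(1−A)/(16πσT_eq⁴)].
d = √[3.33×10²⁷ × 0.89 / (16π × 5.67×10⁻⁸ × (259)⁴)] = 4.81×10¹¹ m = 3.21 AU.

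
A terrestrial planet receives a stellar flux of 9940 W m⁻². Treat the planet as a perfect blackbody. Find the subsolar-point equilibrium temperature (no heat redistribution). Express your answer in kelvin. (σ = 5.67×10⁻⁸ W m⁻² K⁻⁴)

At the subsolar point the surface absorbs S(1−A) and emits σT⁴ per unit area — no factor of 4, since only the local patch is in balance.
T = [9940 × 1.00 / 5.67×10⁻⁸]^(1/4) = (1.75×10¹¹)^(1/4) = 647 K.

T_ss ≈ 647 K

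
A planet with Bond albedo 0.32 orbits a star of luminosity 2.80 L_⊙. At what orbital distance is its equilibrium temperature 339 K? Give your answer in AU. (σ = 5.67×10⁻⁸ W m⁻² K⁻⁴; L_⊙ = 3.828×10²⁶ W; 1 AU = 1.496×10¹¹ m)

d ≈ 0.930 AU

L = 2.80 × 3.828×10²⁶ = 1.07×10²⁷ W.
From T_eq⁴ = L(1−A)/(16πσd²): d = √[L(1−A)/(16πσT_eq⁴)].
d = √[1.07×10²⁷ × 0.68 / (16π × 5.67×10⁻⁸ × (339)⁴)] = 1.39×10¹¹ m = 0.930 AU.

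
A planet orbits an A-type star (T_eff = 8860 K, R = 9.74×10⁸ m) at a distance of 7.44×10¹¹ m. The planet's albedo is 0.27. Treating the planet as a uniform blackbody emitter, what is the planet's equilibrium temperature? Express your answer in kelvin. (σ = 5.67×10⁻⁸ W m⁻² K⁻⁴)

L = 4πR_⋆²σT_⋆⁴ = 4π(9.74×10⁸)² × 5.67×10⁻⁸ × (8860)⁴ = 4.17×10²⁷ W.
S = L/(4πd²) = 599 W m⁻².
Energy balance: absorbed = emitted ⇒ πR²·S(1−A) = 4πR²·σT_eq⁴, so T_eq⁴ = S(1−A)/(4σ).
T_eq = [599 × 0.73 / (4 × 5.67×10⁻⁸)]^(1/4) = (1.93×10⁹)^(1/4) = 210 K.

T_eq ≈ 210 K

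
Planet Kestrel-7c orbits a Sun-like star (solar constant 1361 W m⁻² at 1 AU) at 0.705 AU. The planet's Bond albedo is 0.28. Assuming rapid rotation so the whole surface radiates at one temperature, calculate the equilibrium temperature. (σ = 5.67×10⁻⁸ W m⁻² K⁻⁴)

T_eq ≈ 305 K

Flux at 0.705 AU: S = 1361/0.705² = 2740 W m⁻².
Energy balance: absorbed = emitted ⇒ πR²·S(1−A) = 4πR²·σT_eq⁴, so T_eq⁴ = S(1−A)/(4σ).
T_eq = [2740 × 0.72 / (4 × 5.67×10⁻⁸)]^(1/4) = (8.69×10⁹)^(1/4) = 305 K.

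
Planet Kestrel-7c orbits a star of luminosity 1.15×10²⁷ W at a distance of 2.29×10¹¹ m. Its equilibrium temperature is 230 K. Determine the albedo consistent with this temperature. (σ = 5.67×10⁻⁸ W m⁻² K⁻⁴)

Flux: S = L/(4πd²) = 1.15×10²⁷/(4π×(2.29×10¹¹)²) = 1750 W m⁻².
From T_eq⁴ = S(1−A)/(4σ): 1−A = 4σT_eq⁴/S.
1−A = 4 × 5.67×10⁻⁸ × (230)⁴ / 1750 = 0.364.

A ≈ 0.64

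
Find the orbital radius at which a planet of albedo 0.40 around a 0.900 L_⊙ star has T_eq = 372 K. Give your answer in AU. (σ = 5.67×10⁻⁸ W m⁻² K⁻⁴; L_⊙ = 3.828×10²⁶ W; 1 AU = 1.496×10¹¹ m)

d ≈ 0.411 AU

L = 0.900 × 3.828×10²⁶ = 3.45×10²⁶ W.
From T_eq⁴ = L(1−A)/(16πσd²): d = √[L(1−A)/(16πσT_eq⁴)].
d = √[3.45×10²⁶ × 0.60 / (16π × 5.67×10⁻⁸ × (372)⁴)] = 6.15×10¹⁰ m = 0.411 AU.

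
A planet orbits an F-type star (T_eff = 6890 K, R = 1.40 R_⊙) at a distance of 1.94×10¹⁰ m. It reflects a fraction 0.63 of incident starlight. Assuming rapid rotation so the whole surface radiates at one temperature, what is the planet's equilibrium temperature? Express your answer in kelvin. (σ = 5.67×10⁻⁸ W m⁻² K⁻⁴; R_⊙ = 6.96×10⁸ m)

R_⋆ = 1.40 × 6.96×10⁸ = 9.74×10⁸ m.
L = 4πR_⋆²σT_⋆⁴ = 4π(9.74×10⁸)² × 5.67×10⁻⁸ × (6890)⁴ = 1.52×10²⁷ W.
S = L/(4πd²) = 3.22×10⁵ W m⁻².
Energy balance: absorbed = emitted ⇒ πR²·S(1−A) = 4πR²·σT_eq⁴, so T_eq⁴ = S(1−A)/(4σ).
T_eq = [3.22×10⁵ × 0.37 / (4 × 5.67×10⁻⁸)]^(1/4) = (5.26×10¹¹)^(1/4) = 852 K.

T_eq ≈ 852 K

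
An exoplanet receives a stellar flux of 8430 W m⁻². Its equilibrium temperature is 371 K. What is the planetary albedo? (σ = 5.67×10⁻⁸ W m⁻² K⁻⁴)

From T_eq⁴ = S(1−A)/(4σ): 1−A = 4σT_eq⁴/S.
1−A = 4 × 5.67×10⁻⁸ × (371)⁴ / 8430 = 0.510.

A ≈ 0.49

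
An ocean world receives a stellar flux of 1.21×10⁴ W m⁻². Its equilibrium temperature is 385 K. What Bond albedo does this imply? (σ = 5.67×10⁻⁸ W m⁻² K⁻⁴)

From T_eq⁴ = S(1−A)/(4σ): 1−A = 4σT_eq⁴/S.
1−A = 4 × 5.67×10⁻⁸ × (385)⁴ / 1.21×10⁴ = 0.412.

A ≈ 0.59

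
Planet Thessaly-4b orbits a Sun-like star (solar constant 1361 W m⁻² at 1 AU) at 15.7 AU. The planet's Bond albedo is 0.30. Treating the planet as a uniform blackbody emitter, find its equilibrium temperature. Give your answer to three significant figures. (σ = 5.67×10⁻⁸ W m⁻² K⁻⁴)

T_eq ≈ 64.3 K

Flux at 15.7 AU: S = 1361/15.7² = 5.52 W m⁻².
Energy balance: absorbed = emitted ⇒ πR²·S(1−A) = 4πR²·σT_eq⁴, so T_eq⁴ = S(1−A)/(4σ).
T_eq = [5.52 × 0.70 / (4 × 5.67×10⁻⁸)]^(1/4) = (1.70×10⁷)^(1/4) = 64.3 K.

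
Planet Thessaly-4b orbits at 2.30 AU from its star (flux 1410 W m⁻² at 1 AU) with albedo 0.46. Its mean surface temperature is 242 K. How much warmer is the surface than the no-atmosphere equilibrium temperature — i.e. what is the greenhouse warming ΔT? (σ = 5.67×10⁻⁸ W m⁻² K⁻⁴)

ΔT ≈ 83.3 K

S = 1410/2.30² = 266.5 W m⁻².
T_eq = [S(1−A)/(4σ)]^(1/4) = [266.5×0.54/(4×5.67×10⁻⁸)]^(1/4) = 158.7 K.
ΔT = T_surf − T_eq = 242 − 158.7.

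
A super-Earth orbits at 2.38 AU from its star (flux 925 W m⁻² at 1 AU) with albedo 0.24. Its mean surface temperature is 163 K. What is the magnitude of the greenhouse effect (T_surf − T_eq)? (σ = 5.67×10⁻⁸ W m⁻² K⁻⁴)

S = 925/2.38² = 163.3 W m⁻².
T_eq = [S(1−A)/(4σ)]^(1/4) = [163.3×0.76/(4×5.67×10⁻⁸)]^(1/4) = 152.9 K.
ΔT = T_surf − T_eq = 163 − 152.9.

ΔT ≈ 10.1 K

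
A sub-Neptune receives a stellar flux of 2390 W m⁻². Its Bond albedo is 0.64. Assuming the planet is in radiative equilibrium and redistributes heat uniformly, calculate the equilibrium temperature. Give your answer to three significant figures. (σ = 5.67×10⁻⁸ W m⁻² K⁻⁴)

T_eq ≈ 248 K

Energy balance: absorbed = emitted ⇒ πR²·S(1−A) = 4πR²·σT_eq⁴, so T_eq⁴ = S(1−A)/(4σ).
T_eq = [2390 × 0.36 / (4 × 5.67×10⁻⁸)]^(1/4) = (3.79×10⁹)^(1/4) = 248 K.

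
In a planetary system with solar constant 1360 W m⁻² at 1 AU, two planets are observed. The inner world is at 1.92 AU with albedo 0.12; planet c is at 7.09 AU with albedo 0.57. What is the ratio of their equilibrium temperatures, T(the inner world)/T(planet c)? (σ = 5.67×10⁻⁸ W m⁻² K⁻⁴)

T₁/T₂ ≈ 2.298

T_eq = [S₀(1−A)/(4σd²)]^(1/4), so T ∝ (1−A)^(1/4) / √d.
T₁ = [1360×0.88/(4×5.67×10⁻⁸×1.92²)]^(1/4) = 194.51 K.
T₂ = [1360×0.43/(4×5.67×10⁻⁸×7.09²)]^(1/4) = 84.63 K.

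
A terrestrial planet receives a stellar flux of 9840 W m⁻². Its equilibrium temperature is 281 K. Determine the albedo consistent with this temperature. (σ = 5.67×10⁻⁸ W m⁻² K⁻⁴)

From T_eq⁴ = S(1−A)/(4σ): 1−A = 4σT_eq⁴/S.
1−A = 4 × 5.67×10⁻⁸ × (281)⁴ / 9840 = 0.144.

A ≈ 0.86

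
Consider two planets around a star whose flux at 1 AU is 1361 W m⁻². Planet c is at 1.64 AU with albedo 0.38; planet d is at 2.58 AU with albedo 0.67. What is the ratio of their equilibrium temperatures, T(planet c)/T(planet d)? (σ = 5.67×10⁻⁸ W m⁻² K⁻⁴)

T₁/T₂ ≈ 1.468

T_eq = [S₀(1−A)/(4σd²)]^(1/4), so T ∝ (1−A)^(1/4) / √d.
T₁ = [1361×0.62/(4×5.67×10⁻⁸×1.64²)]^(1/4) = 192.85 K.
T₂ = [1361×0.33/(4×5.67×10⁻⁸×2.58²)]^(1/4) = 131.33 K.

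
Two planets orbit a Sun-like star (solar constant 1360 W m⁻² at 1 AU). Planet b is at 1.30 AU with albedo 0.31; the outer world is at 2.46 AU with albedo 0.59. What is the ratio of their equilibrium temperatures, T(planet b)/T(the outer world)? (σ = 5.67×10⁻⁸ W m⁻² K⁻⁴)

T_eq = [S₀(1−A)/(4σd²)]^(1/4), so T ∝ (1−A)^(1/4) / √d.
T₁ = [1360×0.69/(4×5.67×10⁻⁸×1.30²)]^(1/4) = 222.44 K.
T₂ = [1360×0.41/(4×5.67×10⁻⁸×2.46²)]^(1/4) = 141.97 K.

T₁/T₂ ≈ 1.567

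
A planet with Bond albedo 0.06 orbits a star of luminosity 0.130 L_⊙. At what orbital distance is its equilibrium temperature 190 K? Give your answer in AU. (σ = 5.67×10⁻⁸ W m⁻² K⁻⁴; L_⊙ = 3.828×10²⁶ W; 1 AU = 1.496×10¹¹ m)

L = 0.130 × 3.828×10²⁶ = 4.98×10²⁵ W.
From T_eq⁴ = L(1−A)/(16πσd²): d = √[L(1−A)/(16πσT_eq⁴)].
d = √[4.98×10²⁵ × 0.94 / (16π × 5.67×10⁻⁸ × (190)⁴)] = 1.12×10¹¹ m = 0.750 AU.

d ≈ 0.750 AU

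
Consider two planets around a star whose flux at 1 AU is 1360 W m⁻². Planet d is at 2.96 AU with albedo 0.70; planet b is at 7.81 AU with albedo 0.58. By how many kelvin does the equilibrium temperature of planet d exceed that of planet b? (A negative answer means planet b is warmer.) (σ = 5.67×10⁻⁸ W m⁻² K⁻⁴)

ΔT ≈ 39.5 K

T_eq = [S₀(1−A)/(4σd²)]^(1/4), so T ∝ (1−A)^(1/4) / √d.
T₁ = [1360×0.30/(4×5.67×10⁻⁸×2.96²)]^(1/4) = 119.70 K.
T₂ = [1360×0.42/(4×5.67×10⁻⁸×7.81²)]^(1/4) = 80.16 K.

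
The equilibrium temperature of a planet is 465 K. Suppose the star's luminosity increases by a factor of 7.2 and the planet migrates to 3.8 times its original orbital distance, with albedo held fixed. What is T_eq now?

T_eq ≈ 391 K

T_eq ∝ L^(1/4) · d^(−1/2).
T′ = 465 × 7.2^(1/4) / 3.8^(1/2) = 391 K.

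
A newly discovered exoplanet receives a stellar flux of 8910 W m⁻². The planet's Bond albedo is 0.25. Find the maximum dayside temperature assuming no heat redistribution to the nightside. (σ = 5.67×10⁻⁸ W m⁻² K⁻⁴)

T_ss ≈ 586 K

With no redistribution each surface element balances locally: S(1−A) = σT⁴.
T = [8910 × 0.75 / 5.67×10⁻⁸]^(1/4) = (1.18×10¹¹)^(1/4) = 586 K.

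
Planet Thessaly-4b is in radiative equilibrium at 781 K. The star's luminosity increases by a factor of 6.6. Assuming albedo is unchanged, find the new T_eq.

T_eq ∝ L^(1/4) · d^(−1/2).
T′ = 781 × 6.6^(1/4) = 1250 K.

T_eq ≈ 1250 K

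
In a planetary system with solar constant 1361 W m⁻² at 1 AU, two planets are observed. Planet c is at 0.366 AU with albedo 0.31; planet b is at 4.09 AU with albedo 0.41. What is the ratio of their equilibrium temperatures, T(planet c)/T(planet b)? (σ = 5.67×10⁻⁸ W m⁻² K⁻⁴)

T_eq = [S₀(1−A)/(4σd²)]^(1/4), so T ∝ (1−A)^(1/4) / √d.
T₁ = [1361×0.69/(4×5.67×10⁻⁸×0.366²)]^(1/4) = 419.30 K.
T₂ = [1361×0.59/(4×5.67×10⁻⁸×4.09²)]^(1/4) = 120.62 K.

T₁/T₂ ≈ 3.476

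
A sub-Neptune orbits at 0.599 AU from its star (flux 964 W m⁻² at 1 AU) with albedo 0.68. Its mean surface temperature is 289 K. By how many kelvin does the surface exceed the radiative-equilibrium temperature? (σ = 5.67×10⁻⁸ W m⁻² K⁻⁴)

S = 964/0.599² = 2687 W m⁻².
T_eq = [S(1−A)/(4σ)]^(1/4) = [2687×0.32/(4×5.67×10⁻⁸)]^(1/4) = 248.1 K.
ΔT = T_surf − T_eq = 289 − 248.1.

ΔT ≈ 40.9 K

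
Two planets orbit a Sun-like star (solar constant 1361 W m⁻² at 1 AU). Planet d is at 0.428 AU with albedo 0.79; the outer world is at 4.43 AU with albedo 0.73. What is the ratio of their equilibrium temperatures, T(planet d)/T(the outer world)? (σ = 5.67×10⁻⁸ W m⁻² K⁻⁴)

T₁/T₂ ≈ 3.021

T_eq = [S₀(1−A)/(4σd²)]^(1/4), so T ∝ (1−A)^(1/4) / √d.
T₁ = [1361×0.21/(4×5.67×10⁻⁸×0.428²)]^(1/4) = 288.00 K.
T₂ = [1361×0.27/(4×5.67×10⁻⁸×4.43²)]^(1/4) = 95.32 K.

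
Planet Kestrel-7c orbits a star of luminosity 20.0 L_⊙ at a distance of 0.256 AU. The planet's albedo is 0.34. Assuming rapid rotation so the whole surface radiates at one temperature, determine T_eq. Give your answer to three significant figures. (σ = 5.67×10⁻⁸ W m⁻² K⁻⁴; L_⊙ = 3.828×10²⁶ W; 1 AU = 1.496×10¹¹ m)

T_eq ≈ 1050 K

d = 0.256 AU = 3.83×10¹⁰ m.
L = 20.0 × 3.828×10²⁶ = 7.66×10²⁷ W.
Flux: S = L/(4πd²) = 7.66×10²⁷/(4π×(3.83×10¹⁰)²) = 4.15×10⁵ W m⁻².
Energy balance: absorbed = emitted ⇒ πR²·S(1−A) = 4πR²·σT_eq⁴, so T_eq⁴ = S(1−A)/(4σ).
T_eq = [4.15×10⁵ × 0.66 / (4 × 5.67×10⁻⁸)]^(1/4) = (1.21×10¹²)^(1/4) = 1050 K.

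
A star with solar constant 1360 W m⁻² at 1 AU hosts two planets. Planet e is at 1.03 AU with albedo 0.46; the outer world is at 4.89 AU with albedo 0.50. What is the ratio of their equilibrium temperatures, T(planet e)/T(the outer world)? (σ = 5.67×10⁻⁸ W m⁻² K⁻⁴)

T_eq = [S₀(1−A)/(4σd²)]^(1/4), so T ∝ (1−A)^(1/4) / √d.
T₁ = [1360×0.54/(4×5.67×10⁻⁸×1.03²)]^(1/4) = 235.05 K.
T₂ = [1360×0.50/(4×5.67×10⁻⁸×4.89²)]^(1/4) = 105.82 K.

T₁/T₂ ≈ 2.221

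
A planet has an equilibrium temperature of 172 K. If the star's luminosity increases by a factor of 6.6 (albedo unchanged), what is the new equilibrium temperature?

T_eq ≈ 276 K

T_eq ∝ L^(1/4) · d^(−1/2).
T′ = 172 × 6.6^(1/4) = 276 K.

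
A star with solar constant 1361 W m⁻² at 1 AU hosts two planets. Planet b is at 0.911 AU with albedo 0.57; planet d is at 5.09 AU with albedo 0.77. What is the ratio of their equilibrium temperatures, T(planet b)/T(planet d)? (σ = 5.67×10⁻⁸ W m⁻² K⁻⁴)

T_eq = [S₀(1−A)/(4σd²)]^(1/4), so T ∝ (1−A)^(1/4) / √d.
T₁ = [1361×0.43/(4×5.67×10⁻⁸×0.911²)]^(1/4) = 236.14 K.
T₂ = [1361×0.23/(4×5.67×10⁻⁸×5.09²)]^(1/4) = 85.43 K.

T₁/T₂ ≈ 2.764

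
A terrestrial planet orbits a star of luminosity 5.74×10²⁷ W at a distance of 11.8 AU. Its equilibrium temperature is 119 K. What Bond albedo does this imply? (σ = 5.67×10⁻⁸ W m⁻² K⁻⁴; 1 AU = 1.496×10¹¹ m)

A ≈ 0.69

d = 11.8 AU = 1.77×10¹² m.
Flux: S = L/(4πd²) = 5.74×10²⁷/(4π×(1.77×10¹²)²) = 147 W m⁻².
From T_eq⁴ = S(1−A)/(4σ): 1−A = 4σT_eq⁴/S.
1−A = 4 × 5.67×10⁻⁸ × (119)⁴ / 147 = 0.310.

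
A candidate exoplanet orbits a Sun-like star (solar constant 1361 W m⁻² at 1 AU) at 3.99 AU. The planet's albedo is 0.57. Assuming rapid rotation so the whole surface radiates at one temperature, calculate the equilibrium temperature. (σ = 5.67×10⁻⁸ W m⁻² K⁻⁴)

T_eq ≈ 113 K

Flux at 3.99 AU: S = 1361/3.99² = 85.5 W m⁻².
Energy balance: absorbed = emitted ⇒ πR²·S(1−A) = 4πR²·σT_eq⁴, so T_eq⁴ = S(1−A)/(4σ).
T_eq = [85.5 × 0.43 / (4 × 5.67×10⁻⁸)]^(1/4) = (1.62×10⁸)^(1/4) = 113 K.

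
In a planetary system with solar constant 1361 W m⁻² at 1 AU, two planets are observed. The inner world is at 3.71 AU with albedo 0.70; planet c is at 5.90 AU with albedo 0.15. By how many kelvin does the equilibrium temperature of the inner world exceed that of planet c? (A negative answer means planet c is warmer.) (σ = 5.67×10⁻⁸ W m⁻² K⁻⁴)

T_eq = [S₀(1−A)/(4σd²)]^(1/4), so T ∝ (1−A)^(1/4) / √d.
T₁ = [1361×0.30/(4×5.67×10⁻⁸×3.71²)]^(1/4) = 106.94 K.
T₂ = [1361×0.85/(4×5.67×10⁻⁸×5.90²)]^(1/4) = 110.02 K.

ΔT ≈ -3.1 K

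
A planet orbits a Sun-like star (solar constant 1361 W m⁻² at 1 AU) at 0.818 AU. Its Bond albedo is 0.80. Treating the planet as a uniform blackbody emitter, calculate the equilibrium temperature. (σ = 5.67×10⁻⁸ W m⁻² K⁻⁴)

T_eq ≈ 206 K

Flux at 0.818 AU: S = 1361/0.818² = 2030 W m⁻².
Energy balance: absorbed = emitted ⇒ πR²·S(1−A) = 4πR²·σT_eq⁴, so T_eq⁴ = S(1−A)/(4σ).
T_eq = [2030 × 0.20 / (4 × 5.67×10⁻⁸)]^(1/4) = (1.79×10⁹)^(1/4) = 206 K.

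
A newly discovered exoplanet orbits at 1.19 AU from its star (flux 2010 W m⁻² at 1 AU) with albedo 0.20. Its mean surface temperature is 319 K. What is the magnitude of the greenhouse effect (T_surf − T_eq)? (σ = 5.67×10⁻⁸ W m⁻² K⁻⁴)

S = 2010/1.19² = 1419 W m⁻².
T_eq = [S(1−A)/(4σ)]^(1/4) = [1419×0.80/(4×5.67×10⁻⁸)]^(1/4) = 266.0 K.
ΔT = T_surf − T_eq = 319 − 266.0.

ΔT ≈ 53.0 K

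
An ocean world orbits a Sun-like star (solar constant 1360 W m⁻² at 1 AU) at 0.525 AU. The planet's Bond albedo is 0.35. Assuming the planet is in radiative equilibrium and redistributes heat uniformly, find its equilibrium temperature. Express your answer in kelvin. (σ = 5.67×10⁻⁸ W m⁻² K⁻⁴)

T_eq ≈ 345 K

Flux at 0.525 AU: S = 1360/0.525² = 4930 W m⁻².
Energy balance: absorbed = emitted ⇒ πR²·S(1−A) = 4πR²·σT_eq⁴, so T_eq⁴ = S(1−A)/(4σ).
T_eq = [4930 × 0.65 / (4 × 5.67×10⁻⁸)]^(1/4) = (1.41×10¹⁰)^(1/4) = 345 K.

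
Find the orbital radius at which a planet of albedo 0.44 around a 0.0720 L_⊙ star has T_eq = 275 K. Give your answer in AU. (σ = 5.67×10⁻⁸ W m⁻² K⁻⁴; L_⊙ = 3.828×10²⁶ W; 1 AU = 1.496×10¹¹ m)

d ≈ 0.206 AU

L = 0.0720 × 3.828×10²⁶ = 2.76×10²⁵ W.
From T_eq⁴ = L(1−A)/(16πσd²): d = √[L(1−A)/(16πσT_eq⁴)].
d = √[2.76×10²⁵ × 0.56 / (16π × 5.67×10⁻⁸ × (275)⁴)] = 3.08×10¹⁰ m = 0.206 AU.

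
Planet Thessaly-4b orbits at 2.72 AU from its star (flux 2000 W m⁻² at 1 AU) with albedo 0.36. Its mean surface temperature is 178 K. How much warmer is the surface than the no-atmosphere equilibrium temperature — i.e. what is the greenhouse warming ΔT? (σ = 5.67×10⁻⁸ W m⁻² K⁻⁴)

ΔT ≈ 11.8 K

S = 2000/2.72² = 270.3 W m⁻².
T_eq = [S(1−A)/(4σ)]^(1/4) = [270.3×0.64/(4×5.67×10⁻⁸)]^(1/4) = 166.2 K.
ΔT = T_surf − T_eq = 178 − 166.2.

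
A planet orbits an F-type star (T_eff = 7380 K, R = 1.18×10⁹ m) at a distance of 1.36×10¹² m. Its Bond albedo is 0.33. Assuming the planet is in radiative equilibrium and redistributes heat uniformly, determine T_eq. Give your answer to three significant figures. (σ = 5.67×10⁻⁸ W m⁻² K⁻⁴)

T_eq ≈ 139 K

L = 4πR_⋆²σT_⋆⁴ = 4π(1.18×10⁹)² × 5.67×10⁻⁸ × (7380)⁴ = 2.94×10²⁷ W.
S = L/(4πd²) = 127 W m⁻².
Energy balance: absorbed = emitted ⇒ πR²·S(1−A) = 4πR²·σT_eq⁴, so T_eq⁴ = S(1−A)/(4σ).
T_eq = [127 × 0.67 / (4 × 5.67×10⁻⁸)]^(1/4) = (3.74×10⁸)^(1/4) = 139 K.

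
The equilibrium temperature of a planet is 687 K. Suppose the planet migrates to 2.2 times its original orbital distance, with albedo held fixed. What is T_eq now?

T_eq ∝ L^(1/4) · d^(−1/2).
T′ = 687 / 2.2^(1/2) = 463 K.

T_eq ≈ 463 K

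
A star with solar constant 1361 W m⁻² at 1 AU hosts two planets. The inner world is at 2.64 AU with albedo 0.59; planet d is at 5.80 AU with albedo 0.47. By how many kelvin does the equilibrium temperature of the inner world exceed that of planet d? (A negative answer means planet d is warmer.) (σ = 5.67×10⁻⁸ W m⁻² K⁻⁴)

ΔT ≈ 38.5 K

T_eq = [S₀(1−A)/(4σd²)]^(1/4), so T ∝ (1−A)^(1/4) / √d.
T₁ = [1361×0.41/(4×5.67×10⁻⁸×2.64²)]^(1/4) = 137.07 K.
T₂ = [1361×0.53/(4×5.67×10⁻⁸×5.80²)]^(1/4) = 98.61 K.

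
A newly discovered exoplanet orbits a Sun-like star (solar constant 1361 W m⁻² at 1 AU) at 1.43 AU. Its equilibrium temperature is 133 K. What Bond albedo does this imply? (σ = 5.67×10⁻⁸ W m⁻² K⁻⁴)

A ≈ 0.89

Flux at 1.43 AU: S = 1361/1.43² = 666 W m⁻².
From T_eq⁴ = S(1−A)/(4σ): 1−A = 4σT_eq⁴/S.
1−A = 4 × 5.67×10⁻⁸ × (133)⁴ / 666 = 0.107.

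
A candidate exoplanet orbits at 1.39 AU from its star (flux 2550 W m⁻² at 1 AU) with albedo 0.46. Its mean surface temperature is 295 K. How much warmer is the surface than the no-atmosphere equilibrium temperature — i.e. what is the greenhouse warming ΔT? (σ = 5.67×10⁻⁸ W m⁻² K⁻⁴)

S = 2550/1.39² = 1320 W m⁻².
T_eq = [S(1−A)/(4σ)]^(1/4) = [1320×0.54/(4×5.67×10⁻⁸)]^(1/4) = 236.8 K.
ΔT = T_surf − T_eq = 295 − 236.8.

ΔT ≈ 58.2 K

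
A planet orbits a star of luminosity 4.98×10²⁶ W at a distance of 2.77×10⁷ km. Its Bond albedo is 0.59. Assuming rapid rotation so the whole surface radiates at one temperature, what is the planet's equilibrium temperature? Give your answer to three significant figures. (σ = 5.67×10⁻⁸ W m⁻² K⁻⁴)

d = 2.77×10⁷ km = 2.77×10¹⁰ m.
Flux: S = L/(4πd²) = 4.98×10²⁶/(4π×(2.77×10¹⁰)²) = 5.16×10⁴ W m⁻².
Energy balance: absorbed = emitted ⇒ πR²·S(1−A) = 4πR²·σT_eq⁴, so T_eq⁴ = S(1−A)/(4σ).
T_eq = [5.16×10⁴ × 0.41 / (4 × 5.67×10⁻⁸)]^(1/4) = (9.34×10¹⁰)^(1/4) = 553 K.

T_eq ≈ 553 K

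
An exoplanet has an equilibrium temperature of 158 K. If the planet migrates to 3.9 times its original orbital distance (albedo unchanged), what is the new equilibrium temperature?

T_eq ∝ L^(1/4) · d^(−1/2).
T′ = 158 / 3.9^(1/2) = 80.0 K.

T_eq ≈ 80.0 K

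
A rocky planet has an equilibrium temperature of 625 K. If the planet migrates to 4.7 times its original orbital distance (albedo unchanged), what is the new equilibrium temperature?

T_eq ∝ L^(1/4) · d^(−1/2).
T′ = 625 / 4.7^(1/2) = 288 K.

T_eq ≈ 288 K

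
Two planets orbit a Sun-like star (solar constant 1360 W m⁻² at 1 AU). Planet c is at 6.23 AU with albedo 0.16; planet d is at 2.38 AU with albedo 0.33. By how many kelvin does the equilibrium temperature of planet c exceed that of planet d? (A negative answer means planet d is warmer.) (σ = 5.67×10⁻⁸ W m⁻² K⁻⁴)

T_eq = [S₀(1−A)/(4σd²)]^(1/4), so T ∝ (1−A)^(1/4) / √d.
T₁ = [1360×0.84/(4×5.67×10⁻⁸×6.23²)]^(1/4) = 106.73 K.
T₂ = [1360×0.67/(4×5.67×10⁻⁸×2.38²)]^(1/4) = 163.19 K.

ΔT ≈ -56.5 K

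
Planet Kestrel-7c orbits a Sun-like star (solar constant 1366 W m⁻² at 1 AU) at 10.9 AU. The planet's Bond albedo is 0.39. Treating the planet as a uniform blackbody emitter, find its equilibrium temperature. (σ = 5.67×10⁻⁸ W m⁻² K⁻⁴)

Flux at 10.9 AU: S = 1366/10.9² = 11.5 W m⁻².
Energy balance: absorbed = emitted ⇒ πR²·S(1−A) = 4πR²·σT_eq⁴, so T_eq⁴ = S(1−A)/(4σ).
T_eq = [11.5 × 0.61 / (4 × 5.67×10⁻⁸)]^(1/4) = (3.09×10⁷)^(1/4) = 74.6 K.

T_eq ≈ 74.6 K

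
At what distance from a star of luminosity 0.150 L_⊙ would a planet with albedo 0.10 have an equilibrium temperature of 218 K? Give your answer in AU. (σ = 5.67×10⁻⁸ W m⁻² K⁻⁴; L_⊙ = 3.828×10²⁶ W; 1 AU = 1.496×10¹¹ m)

d ≈ 0.599 AU

L = 0.150 × 3.828×10²⁶ = 5.74×10²⁵ W.
From T_eq⁴ = L(1−A)/(16πσd²): d = √[L(1−A)/(16πσT_eq⁴)].
d = √[5.74×10²⁵ × 0.90 / (16π × 5.67×10⁻⁸ × (218)⁴)] = 8.96×10¹⁰ m = 0.599 AU.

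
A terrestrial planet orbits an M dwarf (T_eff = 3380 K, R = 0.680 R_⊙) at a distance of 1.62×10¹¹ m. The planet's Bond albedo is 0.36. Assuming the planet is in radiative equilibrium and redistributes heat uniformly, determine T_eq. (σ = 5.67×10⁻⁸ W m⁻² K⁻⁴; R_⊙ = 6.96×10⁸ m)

T_eq ≈ 116 K

R_⋆ = 0.680 × 6.96×10⁸ = 4.73×10⁸ m.
L = 4πR_⋆²σT_⋆⁴ = 4π(4.73×10⁸)² × 5.67×10⁻⁸ × (3380)⁴ = 2.08×10²⁵ W.
S = L/(4πd²) = 63.2 W m⁻².
Energy balance: absorbed = emitted ⇒ πR²·S(1−A) = 4πR²·σT_eq⁴, so T_eq⁴ = S(1−A)/(4σ).
T_eq = [63.2 × 0.64 / (4 × 5.67×10⁻⁸)]^(1/4) = (1.78×10⁸)^(1/4) = 116 K.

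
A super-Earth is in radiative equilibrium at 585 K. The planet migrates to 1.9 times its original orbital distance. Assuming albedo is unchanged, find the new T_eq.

T_eq ∝ L^(1/4) · d^(−1/2).
T′ = 585 / 1.9^(1/2) = 424 K.

T_eq ≈ 424 K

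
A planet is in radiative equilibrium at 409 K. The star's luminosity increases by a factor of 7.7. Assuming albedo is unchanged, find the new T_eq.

T_eq ≈ 681 K

T_eq ∝ L^(1/4) · d^(−1/2).
T′ = 409 × 7.7^(1/4) = 681 K.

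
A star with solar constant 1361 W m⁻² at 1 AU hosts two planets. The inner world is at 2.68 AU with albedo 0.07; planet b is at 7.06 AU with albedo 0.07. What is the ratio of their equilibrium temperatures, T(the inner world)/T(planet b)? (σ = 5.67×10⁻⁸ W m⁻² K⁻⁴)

T_eq = [S₀(1−A)/(4σd²)]^(1/4), so T ∝ (1−A)^(1/4) / √d.
T₁ = [1361×0.93/(4×5.67×10⁻⁸×2.68²)]^(1/4) = 166.96 K.
T₂ = [1361×0.93/(4×5.67×10⁻⁸×7.06²)]^(1/4) = 102.87 K.

T₁/T₂ ≈ 1.623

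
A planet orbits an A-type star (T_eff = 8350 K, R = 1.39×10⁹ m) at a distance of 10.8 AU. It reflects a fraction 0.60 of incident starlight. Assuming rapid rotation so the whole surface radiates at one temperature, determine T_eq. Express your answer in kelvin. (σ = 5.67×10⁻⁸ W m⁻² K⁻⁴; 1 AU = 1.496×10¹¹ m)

d = 10.8 AU = 1.62×10¹² m.
L = 4πR_⋆²σT_⋆⁴ = 4π(1.39×10⁹)² × 5.67×10⁻⁸ × (8350)⁴ = 6.69×10²⁷ W.
S = L/(4πd²) = 204 W m⁻².
Energy balance: absorbed = emitted ⇒ πR²·S(1−A) = 4πR²·σT_eq⁴, so T_eq⁴ = S(1−A)/(4σ).
T_eq = [204 × 0.40 / (4 × 5.67×10⁻⁸)]^(1/4) = (3.60×10⁸)^(1/4) = 138 K.

T_eq ≈ 138 K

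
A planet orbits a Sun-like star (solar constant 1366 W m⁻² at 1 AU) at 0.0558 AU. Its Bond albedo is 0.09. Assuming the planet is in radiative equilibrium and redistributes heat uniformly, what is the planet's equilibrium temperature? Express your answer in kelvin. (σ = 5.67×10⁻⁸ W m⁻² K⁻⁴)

T_eq ≈ 1150 K

Flux at 0.0558 AU: S = 1366/0.0558² = 4.39×10⁵ W m⁻².
Energy balance: absorbed = emitted ⇒ πR²·S(1−A) = 4πR²·σT_eq⁴, so T_eq⁴ = S(1−A)/(4σ).
T_eq = [4.39×10⁵ × 0.91 / (4 × 5.67×10⁻⁸)]^(1/4) = (1.76×10¹²)^(1/4) = 1150 K.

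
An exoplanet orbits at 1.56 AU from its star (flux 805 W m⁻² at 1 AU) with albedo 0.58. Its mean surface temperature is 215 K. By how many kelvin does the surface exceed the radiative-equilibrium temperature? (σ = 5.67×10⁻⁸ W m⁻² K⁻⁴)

ΔT ≈ 57.7 K

S = 805/1.56² = 330.8 W m⁻².
T_eq = [S(1−A)/(4σ)]^(1/4) = [330.8×0.42/(4×5.67×10⁻⁸)]^(1/4) = 157.3 K.
ΔT = T_surf − T_eq = 215 − 157.3.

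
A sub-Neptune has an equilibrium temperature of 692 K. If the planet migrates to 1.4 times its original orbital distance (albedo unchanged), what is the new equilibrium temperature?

T_eq ∝ L^(1/4) · d^(−1/2).
T′ = 692 / 1.4^(1/2) = 585 K.

T_eq ≈ 585 K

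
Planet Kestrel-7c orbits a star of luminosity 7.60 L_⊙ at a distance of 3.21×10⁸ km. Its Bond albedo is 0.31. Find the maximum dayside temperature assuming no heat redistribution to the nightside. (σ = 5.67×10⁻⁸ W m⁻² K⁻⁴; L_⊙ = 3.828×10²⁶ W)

T_ss ≈ 407 K

d = 3.21×10⁸ km = 3.21×10¹¹ m.
L = 7.60 × 3.828×10²⁶ = 2.91×10²⁷ W.
Flux: S = L/(4πd²) = 2.91×10²⁷/(4π×(3.21×10¹¹)²) = 2250 W m⁻².
With no redistribution each surface element balances locally: S(1−A) = σT⁴.
T = [2250 × 0.69 / 5.67×10⁻⁸]^(1/4) = (2.73×10¹⁰)^(1/4) = 407 K.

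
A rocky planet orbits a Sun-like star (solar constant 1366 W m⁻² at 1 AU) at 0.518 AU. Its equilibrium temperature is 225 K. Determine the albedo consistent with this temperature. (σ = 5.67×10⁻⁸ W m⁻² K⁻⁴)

A ≈ 0.89

Flux at 0.518 AU: S = 1366/0.518² = 5090 W m⁻².
From T_eq⁴ = S(1−A)/(4σ): 1−A = 4σT_eq⁴/S.
1−A = 4 × 5.67×10⁻⁸ × (225)⁴ / 5090 = 0.114.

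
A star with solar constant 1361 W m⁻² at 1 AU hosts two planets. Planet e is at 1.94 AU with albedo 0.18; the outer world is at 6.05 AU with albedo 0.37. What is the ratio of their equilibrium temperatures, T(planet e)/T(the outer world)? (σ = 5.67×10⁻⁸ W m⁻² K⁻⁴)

T_eq = [S₀(1−A)/(4σd²)]^(1/4), so T ∝ (1−A)^(1/4) / √d.
T₁ = [1361×0.82/(4×5.67×10⁻⁸×1.94²)]^(1/4) = 190.15 K.
T₂ = [1361×0.63/(4×5.67×10⁻⁸×6.05²)]^(1/4) = 100.81 K.

T₁/T₂ ≈ 1.886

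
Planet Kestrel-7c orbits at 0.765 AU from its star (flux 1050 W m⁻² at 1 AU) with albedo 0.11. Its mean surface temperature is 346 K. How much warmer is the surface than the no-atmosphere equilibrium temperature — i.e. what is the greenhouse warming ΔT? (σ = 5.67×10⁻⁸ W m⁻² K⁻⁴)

S = 1050/0.765² = 1794 W m⁻².
T_eq = [S(1−A)/(4σ)]^(1/4) = [1794×0.89/(4×5.67×10⁻⁸)]^(1/4) = 289.7 K.
ΔT = T_surf − T_eq = 346 − 289.7.

ΔT ≈ 56.3 K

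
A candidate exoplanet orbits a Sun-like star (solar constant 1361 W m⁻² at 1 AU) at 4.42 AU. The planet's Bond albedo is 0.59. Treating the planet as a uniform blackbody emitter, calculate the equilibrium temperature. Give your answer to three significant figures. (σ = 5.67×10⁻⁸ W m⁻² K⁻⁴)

T_eq ≈ 106 K

Flux at 4.42 AU: S = 1361/4.42² = 69.7 W m⁻².
Energy balance: absorbed = emitted ⇒ πR²·S(1−A) = 4πR²·σT_eq⁴, so T_eq⁴ = S(1−A)/(4σ).
T_eq = [69.7 × 0.41 / (4 × 5.67×10⁻⁸)]^(1/4) = (1.26×10⁸)^(1/4) = 106 K.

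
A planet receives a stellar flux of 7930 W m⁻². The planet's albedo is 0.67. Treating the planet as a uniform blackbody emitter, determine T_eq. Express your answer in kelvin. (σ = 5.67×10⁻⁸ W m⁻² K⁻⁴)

Energy balance: absorbed = emitted ⇒ πR²·S(1−A) = 4πR²·σT_eq⁴, so T_eq⁴ = S(1−A)/(4σ).
T_eq = [7930 × 0.33 / (4 × 5.67×10⁻⁸)]^(1/4) = (1.15×10¹⁰)^(1/4) = 328 K.

T_eq ≈ 328 K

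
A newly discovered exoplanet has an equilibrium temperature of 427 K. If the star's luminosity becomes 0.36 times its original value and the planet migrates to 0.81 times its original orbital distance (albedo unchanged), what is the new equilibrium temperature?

T_eq ∝ L^(1/4) · d^(−1/2).
T′ = 427 × 0.36^(1/4) / 0.81^(1/2) = 368 K.

T_eq ≈ 368 K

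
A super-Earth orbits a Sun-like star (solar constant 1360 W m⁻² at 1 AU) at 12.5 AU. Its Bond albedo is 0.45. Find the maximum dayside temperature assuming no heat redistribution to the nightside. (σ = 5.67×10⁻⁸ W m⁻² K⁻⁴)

Flux at 12.5 AU: S = 1360/12.5² = 8.70 W m⁻².
With no redistribution each surface element balances locally: S(1−A) = σT⁴.
T = [8.70 × 0.55 / 5.67×10⁻⁸]^(1/4) = (8.44×10⁷)^(1/4) = 95.9 K.

T_ss ≈ 95.9 K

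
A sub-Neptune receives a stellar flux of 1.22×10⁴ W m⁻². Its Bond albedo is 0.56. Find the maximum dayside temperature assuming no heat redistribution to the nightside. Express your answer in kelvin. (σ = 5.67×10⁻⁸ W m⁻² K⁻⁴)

With no redistribution each surface element balances locally: S(1−A) = σT⁴.
T = [1.22×10⁴ × 0.44 / 5.67×10⁻⁸]^(1/4) = (9.47×10¹⁰)^(1/4) = 555 K.

T_ss ≈ 555 K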